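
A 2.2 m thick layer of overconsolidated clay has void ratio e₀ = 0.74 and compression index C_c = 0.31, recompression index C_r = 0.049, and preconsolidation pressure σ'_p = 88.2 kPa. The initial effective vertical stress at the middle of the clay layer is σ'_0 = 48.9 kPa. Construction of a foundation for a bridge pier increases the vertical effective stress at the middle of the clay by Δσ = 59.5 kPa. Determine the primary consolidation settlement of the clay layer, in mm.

S_c ≈ 51 mm

Final effective stress: σ'_f = 48.9 + 59.5 = 108.4 kPa.
σ'_f = 108.4 > σ'_p = 88.2 kPa, so the stress path crosses the preconsolidation pressure — recompression up to σ'_p, then virgin compression beyond:
S_c = H/(1+e₀)·[C_r·log₁₀(σ'_p/σ'_0) + C_c·log₁₀(σ'_f/σ'_p)]
    = 2.2/1.74 × [0.049×log₁₀(88.2/48.9) + 0.31×log₁₀(108.4/88.2)]
    = 1.2644 × [0.012552 + 0.027764] = 0.05098 m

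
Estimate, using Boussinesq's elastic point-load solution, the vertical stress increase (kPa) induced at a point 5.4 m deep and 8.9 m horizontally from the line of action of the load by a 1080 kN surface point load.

Δσ_z ≈ 0.664 kPa

Boussinesq vertical stress below a point load on an elastic half-space:
Δσ_z = 3P/(2πz²) · [1 + (r/z)²]^(−5/2)
r/z = 8.9/5.4 = 1.6481; [1+(r/z)²]^(−5/2) = 0.037557.
Δσ_z = 3×1080/(2π×5.4²) × 0.037557 = 17.684 × 0.037557 = 0.6642 kPa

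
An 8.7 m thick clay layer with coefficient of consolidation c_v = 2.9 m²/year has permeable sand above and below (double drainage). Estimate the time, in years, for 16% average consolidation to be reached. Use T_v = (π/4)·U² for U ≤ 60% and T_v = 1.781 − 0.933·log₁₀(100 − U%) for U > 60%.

Drainage path length: H_d = H/2 = 4.35 m (double drainage).
U ≤ 60%: T_v = (π/4)·U² = (π/4)×0.16² = 0.020106.
t = T_v·H_d²/c_v = 0.020106×4.35²/2.9 = 0.1312 years.

t ≈ 0.131 years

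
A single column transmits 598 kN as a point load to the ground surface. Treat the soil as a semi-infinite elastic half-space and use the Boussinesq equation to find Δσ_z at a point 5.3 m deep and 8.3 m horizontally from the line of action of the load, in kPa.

Boussinesq vertical stress below a point load on an elastic half-space:
Δσ_z = 3P/(2πz²) · [1 + (r/z)²]^(−5/2)
r/z = 8.3/5.3 = 1.566; [1+(r/z)²]^(−5/2) = 0.045152.
Δσ_z = 3×598/(2π×5.3²) × 0.045152 = 10.165 × 0.045152 = 0.459 kPa

Δσ_z ≈ 0.459 kPa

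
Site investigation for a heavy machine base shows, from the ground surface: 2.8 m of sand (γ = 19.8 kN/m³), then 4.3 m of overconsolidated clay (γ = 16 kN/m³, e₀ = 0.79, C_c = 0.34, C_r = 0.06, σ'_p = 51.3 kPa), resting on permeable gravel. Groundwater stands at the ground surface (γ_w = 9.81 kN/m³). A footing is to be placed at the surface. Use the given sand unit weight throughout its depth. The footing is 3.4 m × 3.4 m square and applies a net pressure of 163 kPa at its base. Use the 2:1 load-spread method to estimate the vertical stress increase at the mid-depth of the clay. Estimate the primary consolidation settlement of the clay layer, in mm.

S_c ≈ 115 mm

Mid-depth of clay below the ground surface: z = 2.8 + 4.3/2 = 4.95 m.
Total vertical stress at mid-clay: σ_v = 19.8×2.8 + 16×2.15 = 89.84 kPa.
Pore pressure: u = 9.81×(4.95 − 0) = 48.56 kPa.
Initial effective stress: σ'_0 = σ_v − u = 89.84 − 48.56 = 41.28 kPa.
Stress increase at mid-clay by the 2:1 spreading method:
Δσ = qBL/((B+z)(L+z)) = 163×3.4×3.4/((3.4+4.95)(3.4+4.95)) = 27.025 kPa
Final effective stress: σ'_f = 41.28 + 27.025 = 68.305 kPa.
σ'_f = 68.305 > σ'_p = 51.3 kPa, so the stress path crosses the preconsolidation pressure — recompression up to σ'_p, then virgin compression beyond:
S_c = H/(1+e₀)·[C_r·log₁₀(σ'_p/σ'_0) + C_c·log₁₀(σ'_f/σ'_p)]
    = 4.3/1.79 × [0.06×log₁₀(51.3/41.28) + 0.34×log₁₀(68.305/51.3)]
    = 2.4022 × [0.0056627 + 0.042274] = 0.1152 m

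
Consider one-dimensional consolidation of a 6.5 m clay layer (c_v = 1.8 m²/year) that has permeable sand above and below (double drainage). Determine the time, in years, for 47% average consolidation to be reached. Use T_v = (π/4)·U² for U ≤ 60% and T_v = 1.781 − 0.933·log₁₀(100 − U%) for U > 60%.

Drainage path length: H_d = H/2 = 3.25 m (double drainage).
U ≤ 60%: T_v = (π/4)·U² = (π/4)×0.47² = 0.17349.
t = T_v·H_d²/c_v = 0.17349×3.25²/1.8 = 1.018 years.

t ≈ 1.02 years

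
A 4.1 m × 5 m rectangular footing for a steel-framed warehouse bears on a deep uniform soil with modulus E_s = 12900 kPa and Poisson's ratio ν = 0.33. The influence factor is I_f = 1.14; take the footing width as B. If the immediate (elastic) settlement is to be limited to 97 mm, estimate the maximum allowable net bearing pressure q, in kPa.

S_e = q·B·(1−ν²)/E_s · I_f  ⇒  q = S_e·E_s / (B·(1−ν²)·I_f).
q = 0.097 × 12900 / (4.1 × 0.8911 × 1.14) = 300.4 kPa

q ≈ 300 kPa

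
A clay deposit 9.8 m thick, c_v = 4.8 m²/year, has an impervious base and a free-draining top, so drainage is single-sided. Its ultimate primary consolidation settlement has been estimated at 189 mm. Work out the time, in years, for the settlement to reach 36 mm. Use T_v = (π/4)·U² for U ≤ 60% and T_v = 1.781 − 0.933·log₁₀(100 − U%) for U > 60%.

t ≈ 0.57 years

Drainage path length: H_d = H = 9.8 m (single drainage).
U = S(t)/S_ult = 36/189 = 0.1905.
U ≤ 60%: T_v = (π/4)·U² = (π/4)×0.19048² = 0.028495.
t = T_v·H_d²/c_v = 0.028495×9.8²/4.8 = 0.5701 years.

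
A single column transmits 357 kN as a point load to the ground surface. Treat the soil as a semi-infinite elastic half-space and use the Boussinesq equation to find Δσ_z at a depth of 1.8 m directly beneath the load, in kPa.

Δσ_z ≈ 52.6 kPa

Boussinesq vertical stress below a point load on an elastic half-space:
Δσ_z = 3P/(2πz²) · [1 + (r/z)²]^(−5/2)
r/z = 0/1.8 = 0; [1+(r/z)²]^(−5/2) = 1.
Δσ_z = 3×357/(2π×1.8²) × 1 = 52.61 × 1 = 52.61 kPa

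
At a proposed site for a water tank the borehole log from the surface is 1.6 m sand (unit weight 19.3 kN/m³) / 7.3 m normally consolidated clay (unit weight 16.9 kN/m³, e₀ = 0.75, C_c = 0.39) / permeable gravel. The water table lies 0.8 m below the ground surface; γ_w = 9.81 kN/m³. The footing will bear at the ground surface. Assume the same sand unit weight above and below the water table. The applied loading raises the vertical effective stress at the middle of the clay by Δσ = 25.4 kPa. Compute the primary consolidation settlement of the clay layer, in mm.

Mid-depth of clay below the ground surface: z = 1.6 + 7.3/2 = 5.25 m.
Total vertical stress at mid-clay: σ_v = 19.3×1.6 + 16.9×3.65 = 92.565 kPa.
Pore pressure: u = 9.81×(5.25 − 0.8) = 43.655 kPa.
Initial effective stress: σ'_0 = σ_v − u = 92.565 − 43.655 = 48.91 kPa.
Final effective stress: σ'_f = σ'_0 + Δσ = 48.91 + 25.4 = 74.31 kPa.
Normally consolidated clay, so the full stress increment lies on the virgin compression line:
S_c = C_c·H/(1+e₀)·log₁₀(σ'_f/σ'_0) = 0.39×7.3/(1+0.75)×log₁₀(74.31/48.91)
    = 1.6269 × 0.18165 = 0.2955 m

S_c ≈ 296 mm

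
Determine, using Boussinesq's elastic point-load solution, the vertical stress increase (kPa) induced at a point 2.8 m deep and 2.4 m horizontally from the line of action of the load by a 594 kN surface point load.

Boussinesq vertical stress below a point load on an elastic half-space:
Δσ_z = 3P/(2πz²) · [1 + (r/z)²]^(−5/2)
r/z = 2.4/2.8 = 0.85714; [1+(r/z)²]^(−5/2) = 0.25231.
Δσ_z = 3×594/(2π×2.8²) × 0.25231 = 36.175 × 0.25231 = 9.127 kPa

Δσ_z ≈ 9.13 kPa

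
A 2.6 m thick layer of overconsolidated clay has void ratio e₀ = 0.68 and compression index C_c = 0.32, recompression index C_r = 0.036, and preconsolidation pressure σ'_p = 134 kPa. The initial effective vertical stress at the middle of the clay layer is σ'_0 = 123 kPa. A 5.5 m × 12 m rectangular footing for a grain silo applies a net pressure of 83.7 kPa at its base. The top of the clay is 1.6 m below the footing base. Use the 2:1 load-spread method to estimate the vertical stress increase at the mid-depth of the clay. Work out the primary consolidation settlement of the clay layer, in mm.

S_c ≈ 49.6 mm

Mid-depth of clay below the footing base: z = 1.6 + 2.6/2 = 2.9 m.
Stress increase at mid-clay by the 2:1 spreading method:
Δσ = qBL/((B+z)(L+z)) = 83.7×5.5×12/((5.5+2.9)(12+2.9)) = 44.137 kPa
Final effective stress: σ'_f = 123 + 44.137 = 167.14 kPa.
σ'_f = 167.14 > σ'_p = 134 kPa, so the stress path crosses the preconsolidation pressure — recompression up to σ'_p, then virgin compression beyond:
S_c = H/(1+e₀)·[C_r·log₁₀(σ'_p/σ'_0) + C_c·log₁₀(σ'_f/σ'_p)]
    = 2.6/1.68 × [0.036×log₁₀(134/123) + 0.32×log₁₀(167.14/134)]
    = 1.5476 × [0.0013392 + 0.030712] = 0.0496 m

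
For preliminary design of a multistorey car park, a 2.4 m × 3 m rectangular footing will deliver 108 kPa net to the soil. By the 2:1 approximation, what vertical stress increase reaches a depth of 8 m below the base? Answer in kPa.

Δσ_z ≈ 6.8 kPa

By the 2:1 method the load spreads at 1 horizontal : 2 vertical, so at depth z the loaded area has grown by z in each plan dimension:
Δσ = qBL/((B+z)(L+z)) = 108×2.4×3/((2.4+8)(3+8)) = 6.7972 kPa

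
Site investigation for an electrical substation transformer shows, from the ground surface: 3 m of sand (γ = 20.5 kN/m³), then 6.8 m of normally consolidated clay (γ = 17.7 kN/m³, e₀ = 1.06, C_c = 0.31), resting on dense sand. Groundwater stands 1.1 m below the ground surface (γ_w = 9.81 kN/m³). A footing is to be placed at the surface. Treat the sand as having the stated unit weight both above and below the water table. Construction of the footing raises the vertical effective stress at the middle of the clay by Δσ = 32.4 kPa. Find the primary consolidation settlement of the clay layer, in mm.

S_c ≈ 170 mm

Mid-depth of clay below the ground surface: z = 3 + 6.8/2 = 6.4 m.
Total vertical stress at mid-clay: σ_v = 20.5×3 + 17.7×3.4 = 121.68 kPa.
Pore pressure: u = 9.81×(6.4 − 1.1) = 51.993 kPa.
Initial effective stress: σ'_0 = σ_v − u = 121.68 − 51.993 = 69.687 kPa.
Final effective stress: σ'_f = σ'_0 + Δσ = 69.687 + 32.4 = 102.09 kPa.
Normally consolidated clay, so the full stress increment lies on the virgin compression line:
S_c = C_c·H/(1+e₀)·log₁₀(σ'_f/σ'_0) = 0.31×6.8/(1+1.06)×log₁₀(102.09/69.687)
    = 1.0233 × 0.16583 = 0.1697 m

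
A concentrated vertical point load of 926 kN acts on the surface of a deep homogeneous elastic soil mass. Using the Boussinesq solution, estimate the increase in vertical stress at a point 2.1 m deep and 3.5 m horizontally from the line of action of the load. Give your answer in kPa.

Boussinesq vertical stress below a point load on an elastic half-space:
Δσ_z = 3P/(2πz²) · [1 + (r/z)²]^(−5/2)
r/z = 3.5/2.1 = 1.6667; [1+(r/z)²]^(−5/2) = 0.03605.
Δσ_z = 3×926/(2π×2.1²) × 0.03605 = 100.26 × 0.03605 = 3.614 kPa

Δσ_z ≈ 3.61 kPa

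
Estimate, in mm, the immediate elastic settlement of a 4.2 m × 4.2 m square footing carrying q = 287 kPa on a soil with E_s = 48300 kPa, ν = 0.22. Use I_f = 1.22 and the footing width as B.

Immediate (elastic) settlement: S_e = q·B·(1−ν²)/E_s · I_f.
S_e = 287 × 4.2 × (1 − 0.22²) / 48300 × 1.22
    = 287 × 4.2 × 0.9516 / 48300 × 1.22
    = 0.02897 m = 28.97 mm

S_e ≈ 29 mm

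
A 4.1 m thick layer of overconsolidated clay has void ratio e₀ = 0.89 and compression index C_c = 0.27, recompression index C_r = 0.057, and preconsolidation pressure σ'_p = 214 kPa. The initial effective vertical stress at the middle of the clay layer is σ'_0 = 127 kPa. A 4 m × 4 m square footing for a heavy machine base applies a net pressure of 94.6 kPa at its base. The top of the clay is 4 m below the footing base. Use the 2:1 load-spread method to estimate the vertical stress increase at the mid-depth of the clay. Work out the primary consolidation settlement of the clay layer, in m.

S_c ≈ 0.00599 m

Mid-depth of clay below the footing base: z = 4 + 4.1/2 = 6.05 m.
Stress increase at mid-clay by the 2:1 spreading method:
Δσ = qBL/((B+z)(L+z)) = 94.6×4×4/((4+6.05)(4+6.05)) = 14.986 kPa
Final effective stress: σ'_f = 127 + 14.986 = 141.99 kPa.
σ'_f = 141.99 ≤ σ'_p = 214 kPa, so the clay remains overconsolidated and only the recompression index applies:
S_c = C_r·H/(1+e₀)·log₁₀(σ'_f/σ'_0) = 0.057×4.1/1.89×log₁₀(141.99/127)
    = 0.12365 × 0.048454 = 0.005991 m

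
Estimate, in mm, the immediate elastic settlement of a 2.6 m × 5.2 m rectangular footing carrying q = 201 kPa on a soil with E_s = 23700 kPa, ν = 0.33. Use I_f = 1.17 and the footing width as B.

Immediate (elastic) settlement: S_e = q·B·(1−ν²)/E_s · I_f.
S_e = 201 × 2.6 × (1 − 0.33²) / 23700 × 1.17
    = 201 × 2.6 × 0.8911 / 23700 × 1.17
    = 0.02299 m = 22.99 mm

S_e ≈ 23 mm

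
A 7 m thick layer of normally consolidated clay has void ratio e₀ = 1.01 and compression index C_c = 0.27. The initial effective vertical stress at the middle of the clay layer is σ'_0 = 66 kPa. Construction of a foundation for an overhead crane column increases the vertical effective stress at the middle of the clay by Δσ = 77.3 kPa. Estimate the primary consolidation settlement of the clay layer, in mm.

S_c ≈ 317 mm

Final effective stress: σ'_f = σ'_0 + Δσ = 66 + 77.3 = 143.3 kPa.
Normally consolidated clay, so the full stress increment lies on the virgin compression line:
S_c = C_c·H/(1+e₀)·log₁₀(σ'_f/σ'_0) = 0.27×7/(1+1.01)×log₁₀(143.3/66)
    = 0.9403 × 0.3367 = 0.3166 m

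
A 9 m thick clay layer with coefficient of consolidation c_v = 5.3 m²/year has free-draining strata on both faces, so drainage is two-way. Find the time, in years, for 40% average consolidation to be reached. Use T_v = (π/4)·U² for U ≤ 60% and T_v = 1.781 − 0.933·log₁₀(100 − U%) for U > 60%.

t ≈ 0.48 years

Drainage path length: H_d = H/2 = 4.5 m (double drainage).
U ≤ 60%: T_v = (π/4)·U² = (π/4)×0.4² = 0.12566.
t = T_v·H_d²/c_v = 0.12566×4.5²/5.3 = 0.4801 years.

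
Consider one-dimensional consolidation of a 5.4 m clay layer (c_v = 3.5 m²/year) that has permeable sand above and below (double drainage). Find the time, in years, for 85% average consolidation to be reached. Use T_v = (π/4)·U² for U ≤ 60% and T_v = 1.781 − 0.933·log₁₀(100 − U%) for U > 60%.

Drainage path length: H_d = H/2 = 2.7 m (double drainage).
U > 60%: T_v = 1.781 − 0.933·log₁₀(100 − 85) = 0.68371.
t = T_v·H_d²/c_v = 0.68371×2.7²/3.5 = 1.424 years.

t ≈ 1.42 years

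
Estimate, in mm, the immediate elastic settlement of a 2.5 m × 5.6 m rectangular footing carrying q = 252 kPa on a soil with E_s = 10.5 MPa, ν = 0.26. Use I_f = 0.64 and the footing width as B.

S_e ≈ 35.8 mm

Immediate (elastic) settlement: S_e = q·B·(1−ν²)/E_s · I_f.
E_s = 10.5 MPa = 10500 kPa.
S_e = 252 × 2.5 × (1 − 0.26²) / 10500 × 0.64
    = 252 × 2.5 × 0.9324 / 10500 × 0.64
    = 0.0358 m = 35.8 mm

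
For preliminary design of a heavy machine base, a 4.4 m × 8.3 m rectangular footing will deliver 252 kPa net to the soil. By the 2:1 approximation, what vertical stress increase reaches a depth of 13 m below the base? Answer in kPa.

Δσ_z ≈ 24.8 kPa

By the 2:1 method the load spreads at 1 horizontal : 2 vertical, so at depth z the loaded area has grown by z in each plan dimension:
Δσ = qBL/((B+z)(L+z)) = 252×4.4×8.3/((4.4+13)(8.3+13)) = 24.831 kPa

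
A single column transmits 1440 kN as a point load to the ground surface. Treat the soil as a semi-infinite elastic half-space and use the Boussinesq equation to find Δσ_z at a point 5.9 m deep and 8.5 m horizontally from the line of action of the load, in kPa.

Boussinesq vertical stress below a point load on an elastic half-space:
Δσ_z = 3P/(2πz²) · [1 + (r/z)²]^(−5/2)
r/z = 8.5/5.9 = 1.4407; [1+(r/z)²]^(−5/2) = 0.060283.
Δσ_z = 3×1440/(2π×5.9²) × 0.060283 = 19.751 × 0.060283 = 1.191 kPa

Δσ_z ≈ 1.19 kPa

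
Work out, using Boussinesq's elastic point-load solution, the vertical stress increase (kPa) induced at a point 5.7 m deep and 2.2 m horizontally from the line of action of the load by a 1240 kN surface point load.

Δσ_z ≈ 12.9 kPa

Boussinesq vertical stress below a point load on an elastic half-space:
Δσ_z = 3P/(2πz²) · [1 + (r/z)²]^(−5/2)
r/z = 2.2/5.7 = 0.38596; [1+(r/z)²]^(−5/2) = 0.70669.
Δσ_z = 3×1240/(2π×5.7²) × 0.70669 = 18.223 × 0.70669 = 12.88 kPa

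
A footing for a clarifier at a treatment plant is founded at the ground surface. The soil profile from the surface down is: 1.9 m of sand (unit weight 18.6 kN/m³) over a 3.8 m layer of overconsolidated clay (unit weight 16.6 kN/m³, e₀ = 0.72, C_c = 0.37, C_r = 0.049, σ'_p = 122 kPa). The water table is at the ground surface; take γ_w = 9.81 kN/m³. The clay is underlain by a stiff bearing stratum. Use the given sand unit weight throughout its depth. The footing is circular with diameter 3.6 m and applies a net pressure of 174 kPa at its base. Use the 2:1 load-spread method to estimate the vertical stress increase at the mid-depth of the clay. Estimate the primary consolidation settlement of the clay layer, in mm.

Mid-depth of clay below the ground surface: z = 1.9 + 3.8/2 = 3.8 m.
Total vertical stress at mid-clay: σ_v = 18.6×1.9 + 16.6×1.9 = 66.88 kPa.
Pore pressure: u = 9.81×(3.8 − 0) = 37.278 kPa.
Initial effective stress: σ'_0 = σ_v − u = 66.88 − 37.278 = 29.602 kPa.
Stress increase at mid-clay by the 2:1 spreading method:
Δσ ≈ qD²/(D+z)² = 174×3.6²/(3.6+3.8)² = 41.18 kPa
Final effective stress: σ'_f = 29.602 + 41.18 = 70.782 kPa.
σ'_f = 70.782 ≤ σ'_p = 122 kPa, so the clay remains overconsolidated and only the recompression index applies:
S_c = C_r·H/(1+e₀)·log₁₀(σ'_f/σ'_0) = 0.049×3.8/1.72×log₁₀(70.782/29.602)
    = 0.10826 × 0.3786 = 0.04099 m

S_c ≈ 41 mm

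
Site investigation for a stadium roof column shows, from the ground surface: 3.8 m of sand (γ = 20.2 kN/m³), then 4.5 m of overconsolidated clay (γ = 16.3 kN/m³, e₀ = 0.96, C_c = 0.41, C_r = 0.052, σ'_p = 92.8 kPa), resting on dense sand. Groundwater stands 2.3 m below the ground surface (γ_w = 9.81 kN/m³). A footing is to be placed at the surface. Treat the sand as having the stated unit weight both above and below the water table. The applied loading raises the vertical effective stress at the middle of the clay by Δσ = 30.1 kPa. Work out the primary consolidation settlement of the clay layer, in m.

S_c ≈ 0.0672 m

Mid-depth of clay below the ground surface: z = 3.8 + 4.5/2 = 6.05 m.
Total vertical stress at mid-clay: σ_v = 20.2×3.8 + 16.3×2.25 = 113.44 kPa.
Pore pressure: u = 9.81×(6.05 − 2.3) = 36.788 kPa.
Initial effective stress: σ'_0 = σ_v − u = 113.44 − 36.788 = 76.652 kPa.
Final effective stress: σ'_f = 76.652 + 30.1 = 106.75 kPa.
σ'_f = 106.75 > σ'_p = 92.8 kPa, so the stress path crosses the preconsolidation pressure — recompression up to σ'_p, then virgin compression beyond:
S_c = H/(1+e₀)·[C_r·log₁₀(σ'_p/σ'_0) + C_c·log₁₀(σ'_f/σ'_p)]
    = 4.5/1.96 × [0.052×log₁₀(92.8/76.652) + 0.41×log₁₀(106.75/92.8)]
    = 2.2959 × [0.0043173 + 0.024936] = 0.06716 m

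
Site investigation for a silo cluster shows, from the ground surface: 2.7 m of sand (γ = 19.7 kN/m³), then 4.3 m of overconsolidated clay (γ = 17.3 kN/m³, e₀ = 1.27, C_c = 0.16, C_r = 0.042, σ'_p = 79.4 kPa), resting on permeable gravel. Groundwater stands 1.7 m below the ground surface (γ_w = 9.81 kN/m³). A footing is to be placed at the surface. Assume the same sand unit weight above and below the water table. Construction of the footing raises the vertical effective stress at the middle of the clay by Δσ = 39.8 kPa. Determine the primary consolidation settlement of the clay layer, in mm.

Mid-depth of clay below the ground surface: z = 2.7 + 4.3/2 = 4.85 m.
Total vertical stress at mid-clay: σ_v = 19.7×2.7 + 17.3×2.15 = 90.385 kPa.
Pore pressure: u = 9.81×(4.85 − 1.7) = 30.902 kPa.
Initial effective stress: σ'_0 = σ_v − u = 90.385 − 30.902 = 59.483 kPa.
Final effective stress: σ'_f = 59.483 + 39.8 = 99.283 kPa.
σ'_f = 99.283 > σ'_p = 79.4 kPa, so the stress path crosses the preconsolidation pressure — recompression up to σ'_p, then virgin compression beyond:
S_c = H/(1+e₀)·[C_r·log₁₀(σ'_p/σ'_0) + C_c·log₁₀(σ'_f/σ'_p)]
    = 4.3/2.27 × [0.042×log₁₀(79.4/59.483) + 0.16×log₁₀(99.283/79.4)]
    = 1.8943 × [0.005268 + 0.015529] = 0.0394 m

S_c ≈ 39.4 mm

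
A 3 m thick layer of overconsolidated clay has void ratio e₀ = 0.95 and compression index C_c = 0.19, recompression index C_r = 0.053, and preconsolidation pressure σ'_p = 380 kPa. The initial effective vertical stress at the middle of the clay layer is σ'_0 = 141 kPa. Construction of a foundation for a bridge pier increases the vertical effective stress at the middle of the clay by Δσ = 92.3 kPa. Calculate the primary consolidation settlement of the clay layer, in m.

Final effective stress: σ'_f = 141 + 92.3 = 233.3 kPa.
σ'_f = 233.3 ≤ σ'_p = 380 kPa, so the clay remains overconsolidated and only the recompression index applies:
S_c = C_r·H/(1+e₀)·log₁₀(σ'_f/σ'_0) = 0.053×3/1.95×log₁₀(233.3/141)
    = 0.081541 × 0.2187 = 0.01783 m

S_c ≈ 0.0178 m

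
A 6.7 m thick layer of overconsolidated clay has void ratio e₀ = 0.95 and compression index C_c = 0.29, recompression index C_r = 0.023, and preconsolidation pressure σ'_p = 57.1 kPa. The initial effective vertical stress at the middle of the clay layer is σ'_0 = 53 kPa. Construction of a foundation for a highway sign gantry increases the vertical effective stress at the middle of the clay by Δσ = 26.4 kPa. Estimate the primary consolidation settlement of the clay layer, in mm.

Final effective stress: σ'_f = 53 + 26.4 = 79.4 kPa.
σ'_f = 79.4 > σ'_p = 57.1 kPa, so the stress path crosses the preconsolidation pressure — recompression up to σ'_p, then virgin compression beyond:
S_c = H/(1+e₀)·[C_r·log₁₀(σ'_p/σ'_0) + C_c·log₁₀(σ'_f/σ'_p)]
    = 6.7/1.95 × [0.023×log₁₀(57.1/53) + 0.29×log₁₀(79.4/57.1)]
    = 3.4359 × [0.00074429 + 0.041523] = 0.1452 m

S_c ≈ 145 mm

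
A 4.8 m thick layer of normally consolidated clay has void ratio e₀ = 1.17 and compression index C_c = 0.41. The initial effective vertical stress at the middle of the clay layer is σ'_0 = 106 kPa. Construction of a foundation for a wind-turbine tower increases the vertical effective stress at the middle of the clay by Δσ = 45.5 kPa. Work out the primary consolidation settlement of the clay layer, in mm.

Final effective stress: σ'_f = σ'_0 + Δσ = 106 + 45.5 = 151.5 kPa.
Normally consolidated clay, so the full stress increment lies on the virgin compression line:
S_c = C_c·H/(1+e₀)·log₁₀(σ'_f/σ'_0) = 0.41×4.8/(1+1.17)×log₁₀(151.5/106)
    = 0.90691 × 0.15511 = 0.1407 m

S_c ≈ 141 mm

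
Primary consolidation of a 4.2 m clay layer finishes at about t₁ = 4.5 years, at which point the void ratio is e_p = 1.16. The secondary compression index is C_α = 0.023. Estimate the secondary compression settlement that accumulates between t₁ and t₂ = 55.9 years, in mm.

Secondary compression: S_s = C_α·H/(1+e_p)·log₁₀(t₂/t₁)
S_s = 0.023×4.2/(1+1.16)×log₁₀(55.9/4.5)
    = 0.04472 × 1.094 = 0.04894 m

S_s ≈ 48.9 mm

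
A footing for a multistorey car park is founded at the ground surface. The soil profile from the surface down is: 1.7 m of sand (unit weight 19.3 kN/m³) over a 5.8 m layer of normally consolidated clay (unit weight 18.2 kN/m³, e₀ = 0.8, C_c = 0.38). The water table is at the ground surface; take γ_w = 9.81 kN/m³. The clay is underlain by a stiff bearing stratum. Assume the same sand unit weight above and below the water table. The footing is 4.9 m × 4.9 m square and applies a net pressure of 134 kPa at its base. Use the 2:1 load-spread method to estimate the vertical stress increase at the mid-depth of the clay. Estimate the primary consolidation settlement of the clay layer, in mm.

S_c ≈ 336 mm

Mid-depth of clay below the ground surface: z = 1.7 + 5.8/2 = 4.6 m.
Total vertical stress at mid-clay: σ_v = 19.3×1.7 + 18.2×2.9 = 85.59 kPa.
Pore pressure: u = 9.81×(4.6 − 0) = 45.126 kPa.
Initial effective stress: σ'_0 = σ_v − u = 85.59 − 45.126 = 40.464 kPa.
Stress increase at mid-clay by the 2:1 spreading method:
Δσ = qBL/((B+z)(L+z)) = 134×4.9×4.9/((4.9+4.6)(4.9+4.6)) = 35.649 kPa
Final effective stress: σ'_f = σ'_0 + Δσ = 40.464 + 35.649 = 76.113 kPa.
Normally consolidated clay, so the full stress increment lies on the virgin compression line:
S_c = C_c·H/(1+e₀)·log₁₀(σ'_f/σ'_0) = 0.38×5.8/(1+0.8)×log₁₀(76.113/40.464)
    = 1.2244 × 0.27439 = 0.336 m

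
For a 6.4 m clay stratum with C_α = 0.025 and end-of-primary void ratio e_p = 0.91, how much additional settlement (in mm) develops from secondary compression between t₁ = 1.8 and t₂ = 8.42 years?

S_s ≈ 56.1 mm

Secondary compression: S_s = C_α·H/(1+e_p)·log₁₀(t₂/t₁)
S_s = 0.025×6.4/(1+0.91)×log₁₀(8.42/1.8)
    = 0.08377 × 0.67 = 0.05613 m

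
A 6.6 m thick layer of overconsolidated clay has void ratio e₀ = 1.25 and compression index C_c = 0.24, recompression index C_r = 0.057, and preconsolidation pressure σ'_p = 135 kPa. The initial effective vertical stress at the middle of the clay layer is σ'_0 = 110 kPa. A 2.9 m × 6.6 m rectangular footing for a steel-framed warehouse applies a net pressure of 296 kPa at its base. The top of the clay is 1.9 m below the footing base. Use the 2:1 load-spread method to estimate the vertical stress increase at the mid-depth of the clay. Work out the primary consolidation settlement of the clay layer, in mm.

Mid-depth of clay below the footing base: z = 1.9 + 6.6/2 = 5.2 m.
Stress increase at mid-clay by the 2:1 spreading method:
Δσ = qBL/((B+z)(L+z)) = 296×2.9×6.6/((2.9+5.2)(6.6+5.2)) = 59.274 kPa
Final effective stress: σ'_f = 110 + 59.274 = 169.27 kPa.
σ'_f = 169.27 > σ'_p = 135 kPa, so the stress path crosses the preconsolidation pressure — recompression up to σ'_p, then virgin compression beyond:
S_c = H/(1+e₀)·[C_r·log₁₀(σ'_p/σ'_0) + C_c·log₁₀(σ'_f/σ'_p)]
    = 6.6/2.25 × [0.057×log₁₀(135/110) + 0.24×log₁₀(169.27/135)]
    = 2.9333 × [0.0050696 + 0.023579] = 0.08403 m

S_c ≈ 84 mm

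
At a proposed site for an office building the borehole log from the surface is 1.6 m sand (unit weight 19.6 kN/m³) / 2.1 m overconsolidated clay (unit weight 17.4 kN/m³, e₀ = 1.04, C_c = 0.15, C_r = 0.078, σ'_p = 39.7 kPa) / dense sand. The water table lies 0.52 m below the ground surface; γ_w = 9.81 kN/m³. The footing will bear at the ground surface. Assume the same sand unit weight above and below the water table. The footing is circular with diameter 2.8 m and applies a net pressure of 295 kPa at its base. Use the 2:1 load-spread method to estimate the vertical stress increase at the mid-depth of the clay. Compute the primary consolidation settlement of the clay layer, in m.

Mid-depth of clay below the ground surface: z = 1.6 + 2.1/2 = 2.65 m.
Total vertical stress at mid-clay: σ_v = 19.6×1.6 + 17.4×1.05 = 49.63 kPa.
Pore pressure: u = 9.81×(2.65 − 0.52) = 20.895 kPa.
Initial effective stress: σ'_0 = σ_v − u = 49.63 − 20.895 = 28.735 kPa.
Stress increase at mid-clay by the 2:1 spreading method:
Δσ ≈ qD²/(D+z)² = 295×2.8²/(2.8+2.65)² = 77.865 kPa
Final effective stress: σ'_f = 28.735 + 77.865 = 106.6 kPa.
σ'_f = 106.6 > σ'_p = 39.7 kPa, so the stress path crosses the preconsolidation pressure — recompression up to σ'_p, then virgin compression beyond:
S_c = H/(1+e₀)·[C_r·log₁₀(σ'_p/σ'_0) + C_c·log₁₀(σ'_f/σ'_p)]
    = 2.1/2.04 × [0.078×log₁₀(39.7/28.735) + 0.15×log₁₀(106.6/39.7)]
    = 1.0294 × [0.01095 + 0.064345] = 0.07751 m

S_c ≈ 0.0775 m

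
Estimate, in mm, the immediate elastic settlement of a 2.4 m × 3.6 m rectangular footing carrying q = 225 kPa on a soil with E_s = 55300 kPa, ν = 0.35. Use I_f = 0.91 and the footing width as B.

S_e ≈ 7.8 mm

Immediate (elastic) settlement: S_e = q·B·(1−ν²)/E_s · I_f.
S_e = 225 × 2.4 × (1 − 0.35²) / 55300 × 0.91
    = 225 × 2.4 × 0.8775 / 55300 × 0.91
    = 0.007798 m = 7.798 mm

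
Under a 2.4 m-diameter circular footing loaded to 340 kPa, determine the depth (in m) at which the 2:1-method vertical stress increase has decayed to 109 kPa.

z ≈ 1.84 m

2:1 spreading — at depth z the loaded area has grown by z in each plan dimension:
qD²/(D+z)² = Δσ_z ⇒ z = D(√(q/Δσ_z) − 1) = 2.4×(√(340/109) − 1) = 1.839 m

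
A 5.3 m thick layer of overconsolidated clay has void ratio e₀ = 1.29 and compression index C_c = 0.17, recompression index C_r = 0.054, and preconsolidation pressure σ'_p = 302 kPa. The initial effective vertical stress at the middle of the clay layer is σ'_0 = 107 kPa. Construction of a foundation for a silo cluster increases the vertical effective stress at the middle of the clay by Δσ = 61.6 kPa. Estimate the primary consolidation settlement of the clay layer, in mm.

Final effective stress: σ'_f = 107 + 61.6 = 168.6 kPa.
σ'_f = 168.6 ≤ σ'_p = 302 kPa, so the clay remains overconsolidated and only the recompression index applies:
S_c = C_r·H/(1+e₀)·log₁₀(σ'_f/σ'_0) = 0.054×5.3/2.29×log₁₀(168.6/107)
    = 0.12498 × 0.19747 = 0.02468 m

S_c ≈ 24.7 mm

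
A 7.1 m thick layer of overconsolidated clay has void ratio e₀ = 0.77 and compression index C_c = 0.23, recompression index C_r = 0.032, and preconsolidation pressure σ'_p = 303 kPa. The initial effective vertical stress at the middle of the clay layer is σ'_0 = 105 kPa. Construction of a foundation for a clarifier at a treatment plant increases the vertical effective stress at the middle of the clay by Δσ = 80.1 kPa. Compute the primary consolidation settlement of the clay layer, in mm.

S_c ≈ 31.6 mm

Final effective stress: σ'_f = 105 + 80.1 = 185.1 kPa.
σ'_f = 185.1 ≤ σ'_p = 303 kPa, so the clay remains overconsolidated and only the recompression index applies:
S_c = C_r·H/(1+e₀)·log₁₀(σ'_f/σ'_0) = 0.032×7.1/1.77×log₁₀(185.1/105)
    = 0.12836 × 0.24622 = 0.03161 m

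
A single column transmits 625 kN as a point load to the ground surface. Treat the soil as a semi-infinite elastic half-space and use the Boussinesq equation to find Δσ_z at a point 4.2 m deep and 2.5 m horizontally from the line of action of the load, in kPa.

Δσ_z ≈ 7.93 kPa

Boussinesq vertical stress below a point load on an elastic half-space:
Δσ_z = 3P/(2πz²) · [1 + (r/z)²]^(−5/2)
r/z = 2.5/4.2 = 0.59524; [1+(r/z)²]^(−5/2) = 0.4685.
Δσ_z = 3×625/(2π×4.2²) × 0.4685 = 16.917 × 0.4685 = 7.926 kPa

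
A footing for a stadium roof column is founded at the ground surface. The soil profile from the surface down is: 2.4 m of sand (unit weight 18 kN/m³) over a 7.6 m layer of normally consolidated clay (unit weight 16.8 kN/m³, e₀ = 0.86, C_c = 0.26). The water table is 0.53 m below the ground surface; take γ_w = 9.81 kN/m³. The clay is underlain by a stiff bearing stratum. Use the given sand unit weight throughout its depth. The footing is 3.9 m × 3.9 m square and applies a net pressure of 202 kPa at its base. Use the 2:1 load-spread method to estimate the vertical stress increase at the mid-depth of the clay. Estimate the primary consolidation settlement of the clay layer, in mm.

S_c ≈ 213 mm

Mid-depth of clay below the ground surface: z = 2.4 + 7.6/2 = 6.2 m.
Total vertical stress at mid-clay: σ_v = 18×2.4 + 16.8×3.8 = 107.04 kPa.
Pore pressure: u = 9.81×(6.2 − 0.53) = 55.623 kPa.
Initial effective stress: σ'_0 = σ_v − u = 107.04 − 55.623 = 51.417 kPa.
Stress increase at mid-clay by the 2:1 spreading method:
Δσ = qBL/((B+z)(L+z)) = 202×3.9×3.9/((3.9+6.2)(3.9+6.2)) = 30.119 kPa
Final effective stress: σ'_f = σ'_0 + Δσ = 51.417 + 30.119 = 81.536 kPa.
Normally consolidated clay, so the full stress increment lies on the virgin compression line:
S_c = C_c·H/(1+e₀)·log₁₀(σ'_f/σ'_0) = 0.26×7.6/(1+0.86)×log₁₀(81.536/51.417)
    = 1.0624 × 0.20024 = 0.2127 m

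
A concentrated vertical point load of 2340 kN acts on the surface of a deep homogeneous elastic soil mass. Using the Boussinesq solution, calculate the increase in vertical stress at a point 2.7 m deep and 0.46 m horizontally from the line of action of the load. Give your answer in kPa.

Boussinesq vertical stress below a point load on an elastic half-space:
Δσ_z = 3P/(2πz²) · [1 + (r/z)²]^(−5/2)
r/z = 0.46/2.7 = 0.17037; [1+(r/z)²]^(−5/2) = 0.93097.
Δσ_z = 3×2340/(2π×2.7²) × 0.93097 = 153.26 × 0.93097 = 142.7 kPa

Δσ_z ≈ 143 kPa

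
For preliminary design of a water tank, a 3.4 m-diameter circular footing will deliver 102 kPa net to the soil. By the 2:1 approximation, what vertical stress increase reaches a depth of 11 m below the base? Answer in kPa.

Δσ_z ≈ 5.69 kPa

By the 2:1 method the load spreads at 1 horizontal : 2 vertical, so at depth z the loaded area has grown by z in each plan dimension:
Δσ ≈ qD²/(D+z)² = 102×3.4²/(3.4+11)² = 5.6863 kPa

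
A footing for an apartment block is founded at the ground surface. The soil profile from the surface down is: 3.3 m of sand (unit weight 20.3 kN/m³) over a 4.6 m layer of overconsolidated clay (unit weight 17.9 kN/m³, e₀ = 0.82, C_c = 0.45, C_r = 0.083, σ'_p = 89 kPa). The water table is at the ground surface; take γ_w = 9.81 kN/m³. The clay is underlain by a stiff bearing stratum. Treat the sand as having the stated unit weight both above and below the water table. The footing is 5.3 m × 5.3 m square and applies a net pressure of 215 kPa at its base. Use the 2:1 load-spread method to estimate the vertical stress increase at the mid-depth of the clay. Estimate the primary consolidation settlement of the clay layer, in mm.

Mid-depth of clay below the ground surface: z = 3.3 + 4.6/2 = 5.6 m.
Total vertical stress at mid-clay: σ_v = 20.3×3.3 + 17.9×2.3 = 108.16 kPa.
Pore pressure: u = 9.81×(5.6 − 0) = 54.936 kPa.
Initial effective stress: σ'_0 = σ_v − u = 108.16 − 54.936 = 53.224 kPa.
Stress increase at mid-clay by the 2:1 spreading method:
Δσ = qBL/((B+z)(L+z)) = 215×5.3×5.3/((5.3+5.6)(5.3+5.6)) = 50.832 kPa
Final effective stress: σ'_f = 53.224 + 50.832 = 104.06 kPa.
σ'_f = 104.06 > σ'_p = 89 kPa, so the stress path crosses the preconsolidation pressure — recompression up to σ'_p, then virgin compression beyond:
S_c = H/(1+e₀)·[C_r·log₁₀(σ'_p/σ'_0) + C_c·log₁₀(σ'_f/σ'_p)]
    = 4.6/1.82 × [0.083×log₁₀(89/53.224) + 0.45×log₁₀(104.06/89)]
    = 2.5275 × [0.018532 + 0.030552] = 0.1241 m

S_c ≈ 124 mm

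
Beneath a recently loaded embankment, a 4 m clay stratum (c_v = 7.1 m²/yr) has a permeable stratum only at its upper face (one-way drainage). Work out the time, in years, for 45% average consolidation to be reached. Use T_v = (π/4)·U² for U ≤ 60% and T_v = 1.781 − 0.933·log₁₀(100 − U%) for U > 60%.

Drainage path length: H_d = H = 4 m (single drainage).
U ≤ 60%: T_v = (π/4)·U² = (π/4)×0.45² = 0.15904.
t = T_v·H_d²/c_v = 0.15904×4²/7.1 = 0.3584 years.

t ≈ 0.358 years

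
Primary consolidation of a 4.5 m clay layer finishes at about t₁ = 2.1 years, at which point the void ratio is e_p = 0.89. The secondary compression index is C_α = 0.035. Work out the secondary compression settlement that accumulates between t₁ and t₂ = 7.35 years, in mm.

Secondary compression: S_s = C_α·H/(1+e_p)·log₁₀(t₂/t₁)
S_s = 0.035×4.5/(1+0.89)×log₁₀(7.35/2.1)
    = 0.08333 × 0.5441 = 0.04534 m

S_s ≈ 45.3 mm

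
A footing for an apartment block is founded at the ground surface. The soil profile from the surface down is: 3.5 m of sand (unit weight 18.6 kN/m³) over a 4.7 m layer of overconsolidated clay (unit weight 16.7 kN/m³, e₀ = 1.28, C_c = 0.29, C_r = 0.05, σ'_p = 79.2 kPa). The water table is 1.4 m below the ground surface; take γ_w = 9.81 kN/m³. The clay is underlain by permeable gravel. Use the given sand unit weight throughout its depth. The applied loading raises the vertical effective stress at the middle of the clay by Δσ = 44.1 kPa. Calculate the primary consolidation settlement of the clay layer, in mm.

Mid-depth of clay below the ground surface: z = 3.5 + 4.7/2 = 5.85 m.
Total vertical stress at mid-clay: σ_v = 18.6×3.5 + 16.7×2.35 = 104.34 kPa.
Pore pressure: u = 9.81×(5.85 − 1.4) = 43.655 kPa.
Initial effective stress: σ'_0 = σ_v − u = 104.34 − 43.655 = 60.685 kPa.
Final effective stress: σ'_f = 60.685 + 44.1 = 104.78 kPa.
σ'_f = 104.78 > σ'_p = 79.2 kPa, so the stress path crosses the preconsolidation pressure — recompression up to σ'_p, then virgin compression beyond:
S_c = H/(1+e₀)·[C_r·log₁₀(σ'_p/σ'_0) + C_c·log₁₀(σ'_f/σ'_p)]
    = 4.7/2.28 × [0.05×log₁₀(79.2/60.685) + 0.29×log₁₀(104.78/79.2)]
    = 2.0614 × [0.0057822 + 0.03525] = 0.08458 m

S_c ≈ 84.6 mm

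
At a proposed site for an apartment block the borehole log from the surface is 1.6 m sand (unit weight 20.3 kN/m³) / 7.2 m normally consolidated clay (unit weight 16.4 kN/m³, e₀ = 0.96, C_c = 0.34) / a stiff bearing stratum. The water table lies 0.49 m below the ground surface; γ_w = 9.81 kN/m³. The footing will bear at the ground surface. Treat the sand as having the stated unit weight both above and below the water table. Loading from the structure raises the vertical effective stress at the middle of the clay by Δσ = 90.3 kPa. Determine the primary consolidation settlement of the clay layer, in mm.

S_c ≈ 595 mm

Mid-depth of clay below the ground surface: z = 1.6 + 7.2/2 = 5.2 m.
Total vertical stress at mid-clay: σ_v = 20.3×1.6 + 16.4×3.6 = 91.52 kPa.
Pore pressure: u = 9.81×(5.2 − 0.49) = 46.205 kPa.
Initial effective stress: σ'_0 = σ_v − u = 91.52 − 46.205 = 45.315 kPa.
Final effective stress: σ'_f = σ'_0 + Δσ = 45.315 + 90.3 = 135.62 kPa.
Normally consolidated clay, so the full stress increment lies on the virgin compression line:
S_c = C_c·H/(1+e₀)·log₁₀(σ'_f/σ'_0) = 0.34×7.2/(1+0.96)×log₁₀(135.62/45.315)
    = 1.249 × 0.47608 = 0.5946 m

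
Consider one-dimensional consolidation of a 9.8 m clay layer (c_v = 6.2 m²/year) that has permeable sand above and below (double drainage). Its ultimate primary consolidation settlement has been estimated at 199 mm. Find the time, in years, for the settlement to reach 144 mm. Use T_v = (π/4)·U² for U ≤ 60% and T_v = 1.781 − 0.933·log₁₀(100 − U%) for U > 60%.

Drainage path length: H_d = H/2 = 4.9 m (double drainage).
U = S(t)/S_ult = 144/199 = 0.7236.
U > 60%: T_v = 1.781 − 0.933·log₁₀(100 − 72.362) = 0.43607.
t = T_v·H_d²/c_v = 0.43607×4.9²/6.2 = 1.689 years.

t ≈ 1.69 years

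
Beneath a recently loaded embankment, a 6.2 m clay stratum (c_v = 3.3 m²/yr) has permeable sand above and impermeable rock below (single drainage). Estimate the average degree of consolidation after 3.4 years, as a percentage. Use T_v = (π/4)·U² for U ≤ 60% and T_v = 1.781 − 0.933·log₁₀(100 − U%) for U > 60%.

Drainage path length: H_d = H = 6.2 m (single drainage).
T_v = c_v·t/H_d² = 3.3×3.4/6.2² = 0.29188.
T_v = 0.29188 corresponds to the U > 60% branch:
U = 1 − 10^((1.781 − T_v)/0.933)/100 = 0.6055

U ≈ 60.5 %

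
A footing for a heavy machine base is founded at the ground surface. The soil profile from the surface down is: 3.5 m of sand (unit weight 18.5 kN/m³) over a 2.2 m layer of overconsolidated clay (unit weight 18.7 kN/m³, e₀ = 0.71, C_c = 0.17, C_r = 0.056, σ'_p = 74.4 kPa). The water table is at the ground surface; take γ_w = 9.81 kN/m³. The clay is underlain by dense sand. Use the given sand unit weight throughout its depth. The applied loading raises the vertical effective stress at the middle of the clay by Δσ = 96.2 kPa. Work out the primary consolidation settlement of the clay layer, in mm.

S_c ≈ 76.8 mm

Mid-depth of clay below the ground surface: z = 3.5 + 2.2/2 = 4.6 m.
Total vertical stress at mid-clay: σ_v = 18.5×3.5 + 18.7×1.1 = 85.32 kPa.
Pore pressure: u = 9.81×(4.6 − 0) = 45.126 kPa.
Initial effective stress: σ'_0 = σ_v − u = 85.32 − 45.126 = 40.194 kPa.
Final effective stress: σ'_f = 40.194 + 96.2 = 136.39 kPa.
σ'_f = 136.39 > σ'_p = 74.4 kPa, so the stress path crosses the preconsolidation pressure — recompression up to σ'_p, then virgin compression beyond:
S_c = H/(1+e₀)·[C_r·log₁₀(σ'_p/σ'_0) + C_c·log₁₀(σ'_f/σ'_p)]
    = 2.2/1.71 × [0.056×log₁₀(74.4/40.194) + 0.17×log₁₀(136.39/74.4)]
    = 1.2865 × [0.014975 + 0.044746] = 0.07683 m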